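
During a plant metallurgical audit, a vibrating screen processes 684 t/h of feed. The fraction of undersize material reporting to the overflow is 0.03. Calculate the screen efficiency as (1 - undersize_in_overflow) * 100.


Screen efficiency = (1 - fraction of undersize in overflow) * 100
= (1 - 0.03) * 100
= 0.97 * 100
= 97.0%

97.0%


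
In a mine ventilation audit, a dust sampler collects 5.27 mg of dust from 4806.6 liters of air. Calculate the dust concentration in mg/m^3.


1.0964 mg/m^3

Convert liters to m^3: 1 m^3 = 1000 L
Concentration = mass / volume * 1000
= 5.27 / 4806.6 * 1000
= 0.001096409104 * 1000
= 1.0964 mg/m^3


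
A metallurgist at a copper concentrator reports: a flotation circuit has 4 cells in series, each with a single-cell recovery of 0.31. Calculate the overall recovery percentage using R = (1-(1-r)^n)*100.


Complement of single-cell recovery:
1 - r = 1 - 0.31 = 0.69
Raise to power n:
(1 - r)^4 = 0.69^4 = 0.22667121
Overall recovery:
R = (1 - 0.22667121) * 100
= 77.3329%

77.3329%


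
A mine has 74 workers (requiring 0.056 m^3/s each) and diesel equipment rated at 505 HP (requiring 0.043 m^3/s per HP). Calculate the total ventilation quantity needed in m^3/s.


Airflow for workers:
Q_people = 74 * 0.056 = 4.144 m^3/s
Airflow for diesel equipment:
Q_diesel = 505 * 0.043 = 21.715 m^3/s
Total ventilation:
Q_total = 4.144 + 21.715
= 25.859 m^3/s

25.859 m^3/s


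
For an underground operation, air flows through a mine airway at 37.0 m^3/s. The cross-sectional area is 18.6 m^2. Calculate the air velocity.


1.9892 m/s

Velocity = flow rate / cross-sectional area
= 37.0 / 18.6
= 1.9892 m/s


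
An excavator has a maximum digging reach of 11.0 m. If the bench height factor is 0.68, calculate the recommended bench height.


Bench height = reach * factor
= 11.0 * 0.68
= 7.48 m

7.48 m


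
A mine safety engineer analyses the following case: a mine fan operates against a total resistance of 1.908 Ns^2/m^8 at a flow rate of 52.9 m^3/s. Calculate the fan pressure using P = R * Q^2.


5339.3663 Pa

Compute Q^2:
Q^2 = 52.9^2 = 2798.41
Compute pressure:
P = R * Q^2 = 1.908 * 2798.41
= 5339.3663 Pa


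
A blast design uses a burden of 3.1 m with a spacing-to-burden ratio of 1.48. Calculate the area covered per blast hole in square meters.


First, find the spacing:
Spacing = burden * ratio = 3.1 * 1.48
= 4.588 m
Then, calculate the area:
Area = burden * spacing = 3.1 * 4.588
= 14.2228 m^2

14.2228 m^2


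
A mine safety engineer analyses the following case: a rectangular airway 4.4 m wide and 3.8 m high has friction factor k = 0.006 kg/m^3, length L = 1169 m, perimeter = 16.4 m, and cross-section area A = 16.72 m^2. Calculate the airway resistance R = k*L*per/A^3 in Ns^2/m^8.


0.0246 Ns^2/m^8

Compute the numerator:
k * L * per = 0.006 * 1169 * 16.4
= 115.0296
Compute the denominator:
A^3 = 16.72^3 = 4674.216448
Resistance:
R = 115.0296 / 4674.216448
= 0.0246 Ns^2/m^8


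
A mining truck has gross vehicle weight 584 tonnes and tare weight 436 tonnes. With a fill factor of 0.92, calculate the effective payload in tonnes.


Maximum payload = gross - tare
= 584 - 436 = 148 tonnes
Effective payload = max payload * fill factor
= 148 * 0.92
= 136.16 tonnes

136.16 tonnes


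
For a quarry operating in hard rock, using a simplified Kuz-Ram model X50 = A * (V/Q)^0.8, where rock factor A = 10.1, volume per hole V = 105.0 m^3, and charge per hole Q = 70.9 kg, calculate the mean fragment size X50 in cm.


Compute V/Q:
V/Q = 105.0 / 70.9 = 1.480959097
Raise to the power 0.8:
(V/Q)^0.8 = 1.480959097^0.8 = 1.369097732
Multiply by A:
X50 = 10.1 * 1.369097732
= 13.8279 cm

13.8279 cm


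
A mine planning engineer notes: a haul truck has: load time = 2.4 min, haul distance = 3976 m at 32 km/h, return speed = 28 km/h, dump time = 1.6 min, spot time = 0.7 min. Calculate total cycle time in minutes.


20.675 min

Convert haul speed to m/min: 32 * 1000/60 = 533.3333333 m/min
Haul time = 3976 / 533.3333333 = 7.455 min
Convert return speed to m/min: 28 * 1000/60 = 466.6666667 m/min
Return time = 3976 / 466.6666667 = 8.52 min
Total cycle time:
= 2.4 + 7.455 + 1.6 + 8.52 + 0.7
= 20.675 min


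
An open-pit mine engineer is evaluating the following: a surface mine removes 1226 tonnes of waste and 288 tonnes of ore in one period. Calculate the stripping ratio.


Stripping ratio = waste tonnage / ore tonnage
= 1226 / 288
= 4.2569

4.2569


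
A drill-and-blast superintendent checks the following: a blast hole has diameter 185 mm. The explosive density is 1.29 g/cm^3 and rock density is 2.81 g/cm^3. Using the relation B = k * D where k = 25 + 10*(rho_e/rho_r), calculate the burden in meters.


First, compute k:
rho_e / rho_r = 1.29 / 2.81 = 0.4590747331
k = 25 + 10 * 0.4590747331 = 29.59074733
Then, compute burden:
B = k * D / 1000 = 29.59074733 * 185 / 1000
= 5474.288256 / 1000
= 5.4743 m

5.4743 m


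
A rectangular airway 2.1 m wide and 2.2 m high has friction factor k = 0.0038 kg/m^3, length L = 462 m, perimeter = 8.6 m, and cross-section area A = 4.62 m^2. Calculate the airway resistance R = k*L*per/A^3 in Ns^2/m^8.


0.1531 Ns^2/m^8

Compute the numerator:
k * L * per = 0.0038 * 462 * 8.6
= 15.09816
Compute the denominator:
A^3 = 4.62^3 = 98.611128
Resistance:
R = 15.09816 / 98.611128
= 0.1531 Ns^2/m^8


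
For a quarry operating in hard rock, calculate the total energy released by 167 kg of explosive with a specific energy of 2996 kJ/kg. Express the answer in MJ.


500.332 MJ

Energy = mass * specific_energy / 1000
= 167 * 2996 / 1000
= 500332 / 1000
= 500.332 MJ


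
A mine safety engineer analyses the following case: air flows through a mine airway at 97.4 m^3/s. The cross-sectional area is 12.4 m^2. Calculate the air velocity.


7.8548 m/s

Velocity = flow rate / cross-sectional area
= 97.4 / 12.4
= 7.8548 m/s


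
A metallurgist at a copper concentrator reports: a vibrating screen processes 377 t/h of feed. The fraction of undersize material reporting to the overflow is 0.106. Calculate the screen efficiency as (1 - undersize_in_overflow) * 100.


89.4%

Screen efficiency = (1 - fraction of undersize in overflow) * 100
= (1 - 0.106) * 100
= 0.894 * 100
= 89.4%


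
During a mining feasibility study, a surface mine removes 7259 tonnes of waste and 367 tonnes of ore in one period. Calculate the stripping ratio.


Stripping ratio = waste tonnage / ore tonnage
= 7259 / 367
= 19.7793

19.7793


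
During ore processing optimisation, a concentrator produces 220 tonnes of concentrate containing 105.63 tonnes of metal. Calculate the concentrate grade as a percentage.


Grade = (metal in concentrate / concentrate mass) * 100
= (105.63 / 220) * 100
= 0.4801363636 * 100
= 48.0136%

48.0136%


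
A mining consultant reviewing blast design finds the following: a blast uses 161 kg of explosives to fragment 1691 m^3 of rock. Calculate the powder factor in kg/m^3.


0.0952 kg/m^3

Powder factor = explosive mass / rock volume
= 161 / 1691
= 0.0952 kg/m^3


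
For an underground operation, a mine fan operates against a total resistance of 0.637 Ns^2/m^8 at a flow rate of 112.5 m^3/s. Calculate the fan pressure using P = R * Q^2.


Compute Q^2:
Q^2 = 112.5^2 = 12656.25
Compute pressure:
P = R * Q^2 = 0.637 * 12656.25
= 8062.0313 Pa

8062.0313 Pa


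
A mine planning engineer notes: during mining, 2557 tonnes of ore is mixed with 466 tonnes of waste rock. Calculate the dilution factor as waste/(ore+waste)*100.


15.4152%

Total material = ore + waste
= 2557 + 466 = 3023 tonnes
Dilution = waste / total * 100
= 466 / 3023 * 100
= 0.1541515051 * 100
= 15.4152%


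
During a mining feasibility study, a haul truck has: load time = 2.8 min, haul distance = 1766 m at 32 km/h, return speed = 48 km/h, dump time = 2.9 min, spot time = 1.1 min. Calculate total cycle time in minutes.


Convert haul speed to m/min: 32 * 1000/60 = 533.3333333 m/min
Haul time = 1766 / 533.3333333 = 3.31125 min
Convert return speed to m/min: 48 * 1000/60 = 800 m/min
Return time = 1766 / 800 = 2.2075 min
Total cycle time:
= 2.8 + 3.31125 + 2.9 + 2.2075 + 1.1
= 12.3188 min

12.3188 min


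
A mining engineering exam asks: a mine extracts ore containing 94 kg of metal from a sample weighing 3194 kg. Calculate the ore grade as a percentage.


2.943%

Ore grade = (metal mass / ore mass) * 100
= (94 / 3194) * 100
= 0.02943018159 * 100
= 2.943%


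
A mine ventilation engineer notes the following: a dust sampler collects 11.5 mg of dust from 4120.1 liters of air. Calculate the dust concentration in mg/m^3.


Convert liters to m^3: 1 m^3 = 1000 L
Concentration = mass / volume * 1000
= 11.5 / 4120.1 * 1000
= 0.002791194388 * 1000
= 2.7912 mg/m^3

2.7912 mg/m^3


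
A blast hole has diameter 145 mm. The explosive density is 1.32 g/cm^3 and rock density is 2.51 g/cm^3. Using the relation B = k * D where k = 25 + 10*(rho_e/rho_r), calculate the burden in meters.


4.3875 m

First, compute k:
rho_e / rho_r = 1.32 / 2.51 = 0.5258964143
k = 25 + 10 * 0.5258964143 = 30.25896414
Then, compute burden:
B = k * D / 1000 = 30.25896414 * 145 / 1000
= 4387.549801 / 1000
= 4.3875 m


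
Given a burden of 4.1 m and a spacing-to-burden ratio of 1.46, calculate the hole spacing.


5.986 m

Spacing = burden * ratio
= 4.1 * 1.46
= 5.986 m


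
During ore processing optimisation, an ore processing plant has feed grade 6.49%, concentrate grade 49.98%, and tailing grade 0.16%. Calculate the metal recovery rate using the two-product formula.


Using the two-product formula:
R = 100 * c * (f - t) / (f * (c - t))
Numerator = 100 * 49.98 * (6.49 - 0.16)
= 100 * 49.98 * 6.33
= 31637.34
Denominator = 6.49 * (49.98 - 0.16)
= 6.49 * 49.82
= 323.3318
R = 31637.34 / 323.3318
= 97.8479%

97.8479%


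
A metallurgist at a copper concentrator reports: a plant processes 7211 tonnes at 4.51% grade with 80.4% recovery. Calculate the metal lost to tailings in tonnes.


63.7424 tonnes

Total metal in feed:
= 7211 * 4.51 / 100 = 325.2161 tonnes
Metal recovered:
= 325.2161 * 80.4 / 100 = 261.4737444 tonnes
Metal lost to tailings:
= 325.2161 - 261.4737444
= 63.7424 tonnes


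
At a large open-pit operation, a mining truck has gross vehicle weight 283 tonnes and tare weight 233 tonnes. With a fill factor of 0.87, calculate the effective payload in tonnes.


Maximum payload = gross - tare
= 283 - 233 = 50 tonnes
Effective payload = max payload * fill factor
= 50 * 0.87
= 43.5 tonnes

43.5 tonnes


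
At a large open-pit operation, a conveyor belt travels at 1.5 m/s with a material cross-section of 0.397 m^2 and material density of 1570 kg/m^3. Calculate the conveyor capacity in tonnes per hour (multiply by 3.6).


3365.766 t/h

Volumetric flow = speed * area
= 1.5 * 0.397 = 0.5955 m^3/s
Mass flow = volumetric * density
= 0.5955 * 1570 = 934.935 kg/s
Convert to t/h: multiply by 3.6
Capacity = 934.935 * 3.6
= 3365.766 t/h


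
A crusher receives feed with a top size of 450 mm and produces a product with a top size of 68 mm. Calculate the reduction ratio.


Reduction ratio = feed size / product size
= 450 / 68
= 6.6176

6.6176


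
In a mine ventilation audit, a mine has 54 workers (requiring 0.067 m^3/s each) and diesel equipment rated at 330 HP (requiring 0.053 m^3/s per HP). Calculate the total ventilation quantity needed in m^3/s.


21.108 m^3/s

Airflow for workers:
Q_people = 54 * 0.067 = 3.618 m^3/s
Airflow for diesel equipment:
Q_diesel = 330 * 0.053 = 17.49 m^3/s
Total ventilation:
Q_total = 3.618 + 17.49
= 21.108 m^3/s


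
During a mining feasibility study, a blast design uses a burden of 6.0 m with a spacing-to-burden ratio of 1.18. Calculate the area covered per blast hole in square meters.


First, find the spacing:
Spacing = burden * ratio = 6.0 * 1.18
= 7.08 m
Then, calculate the area:
Area = burden * spacing = 6.0 * 7.08
= 42.48 m^2

42.48 m^2


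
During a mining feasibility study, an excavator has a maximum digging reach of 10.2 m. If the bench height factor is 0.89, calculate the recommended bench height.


Bench height = reach * factor
= 10.2 * 0.89
= 9.078 m

9.078 m


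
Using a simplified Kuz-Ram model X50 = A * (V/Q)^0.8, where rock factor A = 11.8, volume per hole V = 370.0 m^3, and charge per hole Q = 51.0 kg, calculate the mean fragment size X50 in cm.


Compute V/Q:
V/Q = 370.0 / 51.0 = 7.254901961
Raise to the power 0.8:
(V/Q)^0.8 = 7.254901961^0.8 = 4.880959885
Multiply by A:
X50 = 11.8 * 4.880959885
= 57.5953 cm

57.5953 cm


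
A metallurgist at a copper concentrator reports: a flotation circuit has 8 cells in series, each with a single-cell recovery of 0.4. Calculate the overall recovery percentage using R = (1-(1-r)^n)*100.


98.3204%

Complement of single-cell recovery:
1 - r = 1 - 0.4 = 0.6
Raise to power n:
(1 - r)^8 = 0.6^8 = 0.01679616
Overall recovery:
R = (1 - 0.01679616) * 100
= 98.3204%


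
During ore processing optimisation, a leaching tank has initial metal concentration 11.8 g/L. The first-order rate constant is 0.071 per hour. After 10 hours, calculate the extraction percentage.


Compute the exponent:
-k * t = -0.071 * 10 = -0.71
Remaining concentration:
C = 11.8 * exp(-0.71)
= 11.8 * 0.4916441975
= 5.80140153 g/L
Extracted = 11.8 - 5.80140153 = 5.99859847 g/L
Extraction % = 5.99859847 / 11.8 * 100
= 50.8356%

50.8356%


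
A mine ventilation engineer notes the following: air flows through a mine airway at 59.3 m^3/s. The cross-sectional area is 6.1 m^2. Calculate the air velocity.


9.7213 m/s

Velocity = flow rate / cross-sectional area
= 59.3 / 6.1
= 9.7213 m/s


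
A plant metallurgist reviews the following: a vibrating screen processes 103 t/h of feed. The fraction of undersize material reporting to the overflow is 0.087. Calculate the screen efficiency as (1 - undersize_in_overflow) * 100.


Screen efficiency = (1 - fraction of undersize in overflow) * 100
= (1 - 0.087) * 100
= 0.913 * 100
= 91.3%

91.3%


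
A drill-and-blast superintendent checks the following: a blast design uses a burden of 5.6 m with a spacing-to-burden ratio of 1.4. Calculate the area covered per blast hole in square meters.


43.904 m^2

First, find the spacing:
Spacing = burden * ratio = 5.6 * 1.4
= 7.84 m
Then, calculate the area:
Area = burden * spacing = 5.6 * 7.84
= 43.904 m^2


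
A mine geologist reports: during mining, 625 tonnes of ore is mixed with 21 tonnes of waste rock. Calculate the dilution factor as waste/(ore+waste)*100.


3.2508%

Total material = ore + waste
= 625 + 21 = 646 tonnes
Dilution = waste / total * 100
= 21 / 646 * 100
= 0.03250773994 * 100
= 3.2508%


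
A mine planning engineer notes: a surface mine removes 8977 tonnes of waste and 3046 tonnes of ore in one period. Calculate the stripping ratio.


2.9471

Stripping ratio = waste tonnage / ore tonnage
= 8977 / 3046
= 2.9471


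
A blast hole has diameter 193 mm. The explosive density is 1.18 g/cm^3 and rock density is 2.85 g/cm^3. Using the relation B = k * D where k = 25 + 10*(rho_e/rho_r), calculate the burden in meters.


First, compute k:
rho_e / rho_r = 1.18 / 2.85 = 0.4140350877
k = 25 + 10 * 0.4140350877 = 29.14035088
Then, compute burden:
B = k * D / 1000 = 29.14035088 * 193 / 1000
= 5624.087719 / 1000
= 5.6241 m

5.6241 m


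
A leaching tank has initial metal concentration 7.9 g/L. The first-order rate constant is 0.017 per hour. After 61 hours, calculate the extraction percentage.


64.5483%

Compute the exponent:
-k * t = -0.017 * 61 = -1.037
Remaining concentration:
C = 7.9 * exp(-1.037)
= 7.9 * 0.3545166381
= 2.800681441 g/L
Extracted = 7.9 - 2.800681441 = 5.099318559 g/L
Extraction % = 5.099318559 / 7.9 * 100
= 64.5483%


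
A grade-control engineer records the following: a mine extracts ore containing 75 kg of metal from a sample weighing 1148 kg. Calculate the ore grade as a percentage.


6.5331%

Ore grade = (metal mass / ore mass) * 100
= (75 / 1148) * 100
= 0.06533101045 * 100
= 6.5331%


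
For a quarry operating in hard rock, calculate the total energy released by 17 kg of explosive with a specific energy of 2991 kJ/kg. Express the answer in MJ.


50.847 MJ

Energy = mass * specific_energy / 1000
= 17 * 2991 / 1000
= 50847 / 1000
= 50.847 MJ


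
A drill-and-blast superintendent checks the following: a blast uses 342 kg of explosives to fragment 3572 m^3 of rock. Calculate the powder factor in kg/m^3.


0.0957 kg/m^3

Powder factor = explosive mass / rock volume
= 342 / 3572
= 0.0957 kg/m^3


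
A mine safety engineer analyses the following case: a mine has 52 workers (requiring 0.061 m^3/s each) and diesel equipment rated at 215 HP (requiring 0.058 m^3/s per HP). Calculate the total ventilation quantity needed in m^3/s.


15.642 m^3/s

Airflow for workers:
Q_people = 52 * 0.061 = 3.172 m^3/s
Airflow for diesel equipment:
Q_diesel = 215 * 0.058 = 12.47 m^3/s
Total ventilation:
Q_total = 3.172 + 12.47
= 15.642 m^3/s


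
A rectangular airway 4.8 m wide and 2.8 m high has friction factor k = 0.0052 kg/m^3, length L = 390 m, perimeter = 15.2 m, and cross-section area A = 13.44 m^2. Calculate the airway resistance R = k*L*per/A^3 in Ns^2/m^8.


0.0127 Ns^2/m^8

Compute the numerator:
k * L * per = 0.0052 * 390 * 15.2
= 30.8256
Compute the denominator:
A^3 = 13.44^3 = 2427.715584
Resistance:
R = 30.8256 / 2427.715584
= 0.0127 Ns^2/m^8


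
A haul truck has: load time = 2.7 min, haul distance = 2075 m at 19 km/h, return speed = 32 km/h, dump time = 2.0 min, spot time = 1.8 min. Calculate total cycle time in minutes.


16.9433 min

Convert haul speed to m/min: 19 * 1000/60 = 316.6666667 m/min
Haul time = 2075 / 316.6666667 = 6.552631579 min
Convert return speed to m/min: 32 * 1000/60 = 533.3333333 m/min
Return time = 2075 / 533.3333333 = 3.890625 min
Total cycle time:
= 2.7 + 6.552631579 + 2.0 + 3.890625 + 1.8
= 16.9433 min


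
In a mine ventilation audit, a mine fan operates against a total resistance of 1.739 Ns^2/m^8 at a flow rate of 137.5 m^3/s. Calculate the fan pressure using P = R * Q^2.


Compute Q^2:
Q^2 = 137.5^2 = 18906.25
Compute pressure:
P = R * Q^2 = 1.739 * 18906.25
= 32877.9688 Pa

32877.9688 Pa


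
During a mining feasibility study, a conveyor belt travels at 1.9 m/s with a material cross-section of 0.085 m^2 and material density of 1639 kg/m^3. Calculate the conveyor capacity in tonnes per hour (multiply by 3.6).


952.9146 t/h

Volumetric flow = speed * area
= 1.9 * 0.085 = 0.1615 m^3/s
Mass flow = volumetric * density
= 0.1615 * 1639 = 264.6985 kg/s
Convert to t/h: multiply by 3.6
Capacity = 264.6985 * 3.6
= 952.9146 t/h


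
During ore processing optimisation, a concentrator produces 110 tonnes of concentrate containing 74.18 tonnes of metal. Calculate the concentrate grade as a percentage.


67.4364%

Grade = (metal in concentrate / concentrate mass) * 100
= (74.18 / 110) * 100
= 0.6743636364 * 100
= 67.4364%


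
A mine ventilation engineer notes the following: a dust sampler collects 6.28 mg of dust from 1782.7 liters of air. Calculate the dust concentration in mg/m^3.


Convert liters to m^3: 1 m^3 = 1000 L
Concentration = mass / volume * 1000
= 6.28 / 1782.7 * 1000
= 0.003522746396 * 1000
= 3.5227 mg/m^3

3.5227 mg/m^3


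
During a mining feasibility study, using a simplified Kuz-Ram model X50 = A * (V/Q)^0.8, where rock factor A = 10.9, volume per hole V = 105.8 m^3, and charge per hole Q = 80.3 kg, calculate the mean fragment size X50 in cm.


Compute V/Q:
V/Q = 105.8 / 80.3 = 1.317559153
Raise to the power 0.8:
(V/Q)^0.8 = 1.317559153^0.8 = 1.246855421
Multiply by A:
X50 = 10.9 * 1.246855421
= 13.5907 cm

13.5907 cm


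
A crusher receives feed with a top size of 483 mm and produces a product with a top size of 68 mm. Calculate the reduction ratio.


Reduction ratio = feed size / product size
= 483 / 68
= 7.1029

7.1029


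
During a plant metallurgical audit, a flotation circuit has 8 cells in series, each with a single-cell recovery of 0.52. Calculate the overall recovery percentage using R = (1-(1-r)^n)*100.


Complement of single-cell recovery:
1 - r = 1 - 0.52 = 0.48
Raise to power n:
(1 - r)^8 = 0.48^8 = 0.002817928043
Overall recovery:
R = (1 - 0.002817928043) * 100
= 99.7182%

99.7182%


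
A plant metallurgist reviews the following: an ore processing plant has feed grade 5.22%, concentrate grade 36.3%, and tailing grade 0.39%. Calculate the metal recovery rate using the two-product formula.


Using the two-product formula:
R = 100 * c * (f - t) / (f * (c - t))
Numerator = 100 * 36.3 * (5.22 - 0.39)
= 100 * 36.3 * 4.83
= 17532.9
Denominator = 5.22 * (36.3 - 0.39)
= 5.22 * 35.91
= 187.4502
R = 17532.9 / 187.4502
= 93.5336%

93.5336%


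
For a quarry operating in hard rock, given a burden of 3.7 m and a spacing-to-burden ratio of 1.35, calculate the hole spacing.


4.995 m

Spacing = burden * ratio
= 3.7 * 1.35
= 4.995 m


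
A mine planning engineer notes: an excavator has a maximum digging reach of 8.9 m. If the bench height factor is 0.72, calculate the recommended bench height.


6.408 m

Bench height = reach * factor
= 8.9 * 0.72
= 6.408 m


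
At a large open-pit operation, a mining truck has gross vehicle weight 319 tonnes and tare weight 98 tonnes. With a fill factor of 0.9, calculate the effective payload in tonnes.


198.9 tonnes

Maximum payload = gross - tare
= 319 - 98 = 221 tonnes
Effective payload = max payload * fill factor
= 221 * 0.9
= 198.9 tonnes


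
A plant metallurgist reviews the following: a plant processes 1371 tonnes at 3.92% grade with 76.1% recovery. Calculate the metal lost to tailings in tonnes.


12.8446 tonnes

Total metal in feed:
= 1371 * 3.92 / 100 = 53.7432 tonnes
Metal recovered:
= 53.7432 * 76.1 / 100 = 40.8985752 tonnes
Metal lost to tailings:
= 53.7432 - 40.8985752
= 12.8446 tonnes


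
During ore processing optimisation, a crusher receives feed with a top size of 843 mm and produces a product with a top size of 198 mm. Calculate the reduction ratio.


Reduction ratio = feed size / product size
= 843 / 198
= 4.2576

4.2576


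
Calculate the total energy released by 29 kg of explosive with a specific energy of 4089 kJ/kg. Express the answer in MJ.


118.581 MJ

Energy = mass * specific_energy / 1000
= 29 * 4089 / 1000
= 118581 / 1000
= 118.581 MJ


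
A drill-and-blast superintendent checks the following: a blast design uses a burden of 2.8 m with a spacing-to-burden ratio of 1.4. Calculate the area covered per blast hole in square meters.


First, find the spacing:
Spacing = burden * ratio = 2.8 * 1.4
= 3.92 m
Then, calculate the area:
Area = burden * spacing = 2.8 * 3.92
= 10.976 m^2

10.976 m^2


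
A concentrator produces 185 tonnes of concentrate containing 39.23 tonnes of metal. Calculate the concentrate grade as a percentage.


Grade = (metal in concentrate / concentrate mass) * 100
= (39.23 / 185) * 100
= 0.2120540541 * 100
= 21.2054%

21.2054%


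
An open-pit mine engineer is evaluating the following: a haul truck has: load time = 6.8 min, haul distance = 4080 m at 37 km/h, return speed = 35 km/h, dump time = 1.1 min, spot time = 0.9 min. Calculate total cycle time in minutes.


Convert haul speed to m/min: 37 * 1000/60 = 616.6666667 m/min
Haul time = 4080 / 616.6666667 = 6.616216216 min
Convert return speed to m/min: 35 * 1000/60 = 583.3333333 m/min
Return time = 4080 / 583.3333333 = 6.994285714 min
Total cycle time:
= 6.8 + 6.616216216 + 1.1 + 6.994285714 + 0.9
= 22.4105 min

22.4105 min


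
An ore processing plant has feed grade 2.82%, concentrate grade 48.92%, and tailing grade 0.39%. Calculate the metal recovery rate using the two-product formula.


Using the two-product formula:
R = 100 * c * (f - t) / (f * (c - t))
Numerator = 100 * 48.92 * (2.82 - 0.39)
= 100 * 48.92 * 2.43
= 11887.56
Denominator = 2.82 * (48.92 - 0.39)
= 2.82 * 48.53
= 136.8546
R = 11887.56 / 136.8546
= 86.8627%

86.8627%


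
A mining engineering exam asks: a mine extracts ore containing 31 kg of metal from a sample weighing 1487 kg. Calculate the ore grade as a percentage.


2.0847%

Ore grade = (metal mass / ore mass) * 100
= (31 / 1487) * 100
= 0.02084734364 * 100
= 2.0847%


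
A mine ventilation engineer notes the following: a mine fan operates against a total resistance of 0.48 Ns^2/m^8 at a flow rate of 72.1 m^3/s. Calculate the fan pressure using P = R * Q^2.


2495.2368 Pa

Compute Q^2:
Q^2 = 72.1^2 = 5198.41
Compute pressure:
P = R * Q^2 = 0.48 * 5198.41
= 2495.2368 Pa


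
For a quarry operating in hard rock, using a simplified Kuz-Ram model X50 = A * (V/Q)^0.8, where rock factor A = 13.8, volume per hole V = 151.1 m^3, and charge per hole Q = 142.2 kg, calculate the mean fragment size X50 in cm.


14.4868 cm

Compute V/Q:
V/Q = 151.1 / 142.2 = 1.062587904
Raise to the power 0.8:
(V/Q)^0.8 = 1.062587904^0.8 = 1.04976453
Multiply by A:
X50 = 13.8 * 1.04976453
= 14.4868 cm


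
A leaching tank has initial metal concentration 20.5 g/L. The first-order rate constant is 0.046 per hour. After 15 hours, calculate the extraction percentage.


Compute the exponent:
-k * t = -0.046 * 15 = -0.69
Remaining concentration:
C = 20.5 * exp(-0.69)
= 20.5 * 0.5015760691
= 10.28230942 g/L
Extracted = 20.5 - 10.28230942 = 10.21769058 g/L
Extraction % = 10.21769058 / 20.5 * 100
= 49.8424%

49.8424%


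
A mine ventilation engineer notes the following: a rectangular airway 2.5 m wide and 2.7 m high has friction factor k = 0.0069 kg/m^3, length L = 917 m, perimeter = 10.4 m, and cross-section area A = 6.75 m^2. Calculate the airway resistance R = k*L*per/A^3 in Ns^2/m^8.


0.214 Ns^2/m^8

Compute the numerator:
k * L * per = 0.0069 * 917 * 10.4
= 65.80392
Compute the denominator:
A^3 = 6.75^3 = 307.546875
Resistance:
R = 65.80392 / 307.546875
= 0.214 Ns^2/m^8


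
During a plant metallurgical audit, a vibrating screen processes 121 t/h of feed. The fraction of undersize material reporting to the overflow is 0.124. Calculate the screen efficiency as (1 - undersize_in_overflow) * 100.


Screen efficiency = (1 - fraction of undersize in overflow) * 100
= (1 - 0.124) * 100
= 0.876 * 100
= 87.6%

87.6%


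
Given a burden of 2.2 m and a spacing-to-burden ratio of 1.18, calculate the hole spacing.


2.596 m

Spacing = burden * ratio
= 2.2 * 1.18
= 2.596 m


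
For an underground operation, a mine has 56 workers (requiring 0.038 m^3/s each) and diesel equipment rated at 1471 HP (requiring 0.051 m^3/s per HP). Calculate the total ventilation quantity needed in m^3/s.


77.149 m^3/s

Airflow for workers:
Q_people = 56 * 0.038 = 2.128 m^3/s
Airflow for diesel equipment:
Q_diesel = 1471 * 0.051 = 75.021 m^3/s
Total ventilation:
Q_total = 2.128 + 75.021
= 77.149 m^3/s


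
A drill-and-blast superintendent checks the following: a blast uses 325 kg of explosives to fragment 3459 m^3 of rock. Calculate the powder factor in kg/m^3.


0.094 kg/m^3

Powder factor = explosive mass / rock volume
= 325 / 3459
= 0.094 kg/m^3


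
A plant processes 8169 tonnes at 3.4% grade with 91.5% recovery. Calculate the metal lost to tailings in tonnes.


Total metal in feed:
= 8169 * 3.4 / 100 = 277.746 tonnes
Metal recovered:
= 277.746 * 91.5 / 100 = 254.13759 tonnes
Metal lost to tailings:
= 277.746 - 254.13759
= 23.6084 tonnes

23.6084 tonnes


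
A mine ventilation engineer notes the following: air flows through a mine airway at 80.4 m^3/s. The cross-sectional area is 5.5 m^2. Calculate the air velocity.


Velocity = flow rate / cross-sectional area
= 80.4 / 5.5
= 14.6182 m/s

14.6182 m/s


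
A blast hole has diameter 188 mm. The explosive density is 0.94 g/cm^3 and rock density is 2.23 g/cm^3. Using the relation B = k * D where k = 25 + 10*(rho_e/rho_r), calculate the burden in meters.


5.4925 m

First, compute k:
rho_e / rho_r = 0.94 / 2.23 = 0.4215246637
k = 25 + 10 * 0.4215246637 = 29.21524664
Then, compute burden:
B = k * D / 1000 = 29.21524664 * 188 / 1000
= 5492.466368 / 1000
= 5.4925 m


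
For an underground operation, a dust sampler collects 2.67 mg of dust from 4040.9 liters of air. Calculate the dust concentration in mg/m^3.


0.6607 mg/m^3

Convert liters to m^3: 1 m^3 = 1000 L
Concentration = mass / volume * 1000
= 2.67 / 4040.9 * 1000
= 0.0006607438937 * 1000
= 0.6607 mg/m^3


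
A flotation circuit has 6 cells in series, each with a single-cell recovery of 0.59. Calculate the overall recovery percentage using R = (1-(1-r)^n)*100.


Complement of single-cell recovery:
1 - r = 1 - 0.59 = 0.41
Raise to power n:
(1 - r)^6 = 0.41^6 = 0.004750104241
Overall recovery:
R = (1 - 0.004750104241) * 100
= 99.525%

99.525%


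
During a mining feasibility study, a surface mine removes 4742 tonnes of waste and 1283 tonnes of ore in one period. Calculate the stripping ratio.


Stripping ratio = waste tonnage / ore tonnage
= 4742 / 1283
= 3.696

3.696


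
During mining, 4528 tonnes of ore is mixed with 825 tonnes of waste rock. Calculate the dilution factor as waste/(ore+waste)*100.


Total material = ore + waste
= 4528 + 825 = 5353 tonnes
Dilution = waste / total * 100
= 825 / 5353 * 100
= 0.1541191855 * 100
= 15.4119%

15.4119%


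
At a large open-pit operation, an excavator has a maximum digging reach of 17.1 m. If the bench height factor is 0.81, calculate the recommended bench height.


13.851 m

Bench height = reach * factor
= 17.1 * 0.81
= 13.851 m


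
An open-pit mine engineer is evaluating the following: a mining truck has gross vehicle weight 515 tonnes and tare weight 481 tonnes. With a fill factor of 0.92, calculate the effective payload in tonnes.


31.28 tonnes

Maximum payload = gross - tare
= 515 - 481 = 34 tonnes
Effective payload = max payload * fill factor
= 34 * 0.92
= 31.28 tonnes


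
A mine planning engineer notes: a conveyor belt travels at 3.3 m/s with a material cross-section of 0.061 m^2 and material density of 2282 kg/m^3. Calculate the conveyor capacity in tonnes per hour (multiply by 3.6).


1653.7198 t/h

Volumetric flow = speed * area
= 3.3 * 0.061 = 0.2013 m^3/s
Mass flow = volumetric * density
= 0.2013 * 2282 = 459.3666 kg/s
Convert to t/h: multiply by 3.6
Capacity = 459.3666 * 3.6
= 1653.7198 t/h


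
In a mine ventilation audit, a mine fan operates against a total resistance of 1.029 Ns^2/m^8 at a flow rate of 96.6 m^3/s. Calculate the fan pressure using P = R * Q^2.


9602.1752 Pa

Compute Q^2:
Q^2 = 96.6^2 = 9331.56
Compute pressure:
P = R * Q^2 = 1.029 * 9331.56
= 9602.1752 Pa


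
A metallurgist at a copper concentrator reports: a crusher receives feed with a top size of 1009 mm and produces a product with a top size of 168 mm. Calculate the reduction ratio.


Reduction ratio = feed size / product size
= 1009 / 168
= 6.006

6.006


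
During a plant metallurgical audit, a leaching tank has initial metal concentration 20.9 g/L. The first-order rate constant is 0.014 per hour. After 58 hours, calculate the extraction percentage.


Compute the exponent:
-k * t = -0.014 * 58 = -0.812
Remaining concentration:
C = 20.9 * exp(-0.812)
= 20.9 * 0.4439692392
= 9.2789571 g/L
Extracted = 20.9 - 9.2789571 = 11.6210429 g/L
Extraction % = 11.6210429 / 20.9 * 100
= 55.6031%

55.6031%


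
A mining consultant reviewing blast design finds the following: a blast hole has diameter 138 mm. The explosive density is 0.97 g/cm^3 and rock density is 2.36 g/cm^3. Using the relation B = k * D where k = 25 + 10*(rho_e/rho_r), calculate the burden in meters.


4.0172 m

First, compute k:
rho_e / rho_r = 0.97 / 2.36 = 0.4110169492
k = 25 + 10 * 0.4110169492 = 29.11016949
Then, compute burden:
B = k * D / 1000 = 29.11016949 * 138 / 1000
= 4017.20339 / 1000
= 4.0172 m


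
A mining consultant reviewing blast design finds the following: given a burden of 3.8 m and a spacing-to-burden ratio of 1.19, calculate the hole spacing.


Spacing = burden * ratio
= 3.8 * 1.19
= 4.522 m

4.522 m


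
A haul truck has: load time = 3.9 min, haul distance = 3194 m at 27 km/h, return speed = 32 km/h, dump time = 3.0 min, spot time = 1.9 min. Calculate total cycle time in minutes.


21.8865 min

Convert haul speed to m/min: 27 * 1000/60 = 450 m/min
Haul time = 3194 / 450 = 7.097777778 min
Convert return speed to m/min: 32 * 1000/60 = 533.3333333 m/min
Return time = 3194 / 533.3333333 = 5.98875 min
Total cycle time:
= 3.9 + 7.097777778 + 3.0 + 5.98875 + 1.9
= 21.8865 min


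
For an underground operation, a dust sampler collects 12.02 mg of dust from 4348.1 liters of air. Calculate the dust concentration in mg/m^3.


2.7644 mg/m^3

Convert liters to m^3: 1 m^3 = 1000 L
Concentration = mass / volume * 1000
= 12.02 / 4348.1 * 1000
= 0.002764425841 * 1000
= 2.7644 mg/m^3


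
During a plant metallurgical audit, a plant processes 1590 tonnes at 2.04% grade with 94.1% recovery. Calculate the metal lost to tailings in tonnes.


1.9137 tonnes

Total metal in feed:
= 1590 * 2.04 / 100 = 32.436 tonnes
Metal recovered:
= 32.436 * 94.1 / 100 = 30.522276 tonnes
Metal lost to tailings:
= 32.436 - 30.522276
= 1.9137 tonnes


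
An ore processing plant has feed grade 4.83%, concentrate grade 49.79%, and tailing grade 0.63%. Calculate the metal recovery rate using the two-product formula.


Using the two-product formula:
R = 100 * c * (f - t) / (f * (c - t))
Numerator = 100 * 49.79 * (4.83 - 0.63)
= 100 * 49.79 * 4.2
= 20911.8
Denominator = 4.83 * (49.79 - 0.63)
= 4.83 * 49.16
= 237.4428
R = 20911.8 / 237.4428
= 88.0709%

88.0709%


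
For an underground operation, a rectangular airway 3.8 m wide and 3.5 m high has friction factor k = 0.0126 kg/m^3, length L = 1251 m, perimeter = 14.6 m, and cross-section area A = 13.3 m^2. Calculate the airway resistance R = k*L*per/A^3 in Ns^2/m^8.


Compute the numerator:
k * L * per = 0.0126 * 1251 * 14.6
= 230.13396
Compute the denominator:
A^3 = 13.3^3 = 2352.637
Resistance:
R = 230.13396 / 2352.637
= 0.0978 Ns^2/m^8

0.0978 Ns^2/m^8


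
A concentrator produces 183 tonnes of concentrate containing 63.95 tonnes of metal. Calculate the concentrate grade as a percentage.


Grade = (metal in concentrate / concentrate mass) * 100
= (63.95 / 183) * 100
= 0.3494535519 * 100
= 34.9454%

34.9454%


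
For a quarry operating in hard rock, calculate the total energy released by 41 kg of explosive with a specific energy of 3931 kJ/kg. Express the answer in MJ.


161.171 MJ

Energy = mass * specific_energy / 1000
= 41 * 3931 / 1000
= 161171 / 1000
= 161.171 MJ


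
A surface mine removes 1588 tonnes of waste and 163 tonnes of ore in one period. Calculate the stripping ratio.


Stripping ratio = waste tonnage / ore tonnage
= 1588 / 163
= 9.7423

9.7423


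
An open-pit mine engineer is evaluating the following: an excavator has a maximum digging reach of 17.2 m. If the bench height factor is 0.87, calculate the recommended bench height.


Bench height = reach * factor
= 17.2 * 0.87
= 14.964 m

14.964 m


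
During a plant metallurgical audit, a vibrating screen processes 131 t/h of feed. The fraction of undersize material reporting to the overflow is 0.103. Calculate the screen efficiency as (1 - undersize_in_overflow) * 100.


Screen efficiency = (1 - fraction of undersize in overflow) * 100
= (1 - 0.103) * 100
= 0.897 * 100
= 89.7%

89.7%


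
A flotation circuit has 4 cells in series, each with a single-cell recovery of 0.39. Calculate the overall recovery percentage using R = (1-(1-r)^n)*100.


86.1542%

Complement of single-cell recovery:
1 - r = 1 - 0.39 = 0.61
Raise to power n:
(1 - r)^4 = 0.61^4 = 0.13845841
Overall recovery:
R = (1 - 0.13845841) * 100
= 86.1542%


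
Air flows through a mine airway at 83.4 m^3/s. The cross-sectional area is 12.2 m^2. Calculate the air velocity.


Velocity = flow rate / cross-sectional area
= 83.4 / 12.2
= 6.8361 m/s

6.8361 m/s


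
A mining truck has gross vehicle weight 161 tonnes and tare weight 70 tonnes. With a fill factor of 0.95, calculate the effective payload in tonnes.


86.45 tonnes

Maximum payload = gross - tare
= 161 - 70 = 91 tonnes
Effective payload = max payload * fill factor
= 91 * 0.95
= 86.45 tonnes


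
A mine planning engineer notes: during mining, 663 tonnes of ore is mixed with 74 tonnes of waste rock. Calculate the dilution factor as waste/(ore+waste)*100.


10.0407%

Total material = ore + waste
= 663 + 74 = 737 tonnes
Dilution = waste / total * 100
= 74 / 737 * 100
= 0.1004070556 * 100
= 10.0407%


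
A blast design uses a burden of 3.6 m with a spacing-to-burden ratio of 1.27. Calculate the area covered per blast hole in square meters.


16.4592 m^2

First, find the spacing:
Spacing = burden * ratio = 3.6 * 1.27
= 4.572 m
Then, calculate the area:
Area = burden * spacing = 3.6 * 4.572
= 16.4592 m^2


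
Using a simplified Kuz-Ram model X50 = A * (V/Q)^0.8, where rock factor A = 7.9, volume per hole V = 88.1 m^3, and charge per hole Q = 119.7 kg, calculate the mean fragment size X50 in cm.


6.182 cm

Compute V/Q:
V/Q = 88.1 / 119.7 = 0.7360066834
Raise to the power 0.8:
(V/Q)^0.8 = 0.7360066834^0.8 = 0.7825379466
Multiply by A:
X50 = 7.9 * 0.7825379466
= 6.182 cm


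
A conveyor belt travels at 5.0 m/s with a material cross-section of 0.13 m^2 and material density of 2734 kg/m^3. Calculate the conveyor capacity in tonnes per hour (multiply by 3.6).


6397.56 t/h

Volumetric flow = speed * area
= 5.0 * 0.13 = 0.65 m^3/s
Mass flow = volumetric * density
= 0.65 * 2734 = 1777.1 kg/s
Convert to t/h: multiply by 3.6
Capacity = 1777.1 * 3.6
= 6397.56 t/h


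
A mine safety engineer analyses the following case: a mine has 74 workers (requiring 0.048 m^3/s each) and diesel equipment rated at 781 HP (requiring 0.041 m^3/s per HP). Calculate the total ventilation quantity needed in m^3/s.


35.573 m^3/s

Airflow for workers:
Q_people = 74 * 0.048 = 3.552 m^3/s
Airflow for diesel equipment:
Q_diesel = 781 * 0.041 = 32.021 m^3/s
Total ventilation:
Q_total = 3.552 + 32.021
= 35.573 m^3/s


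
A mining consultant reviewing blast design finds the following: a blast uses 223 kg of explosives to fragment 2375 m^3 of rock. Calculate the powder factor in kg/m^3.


Powder factor = explosive mass / rock volume
= 223 / 2375
= 0.0939 kg/m^3

0.0939 kg/m^3


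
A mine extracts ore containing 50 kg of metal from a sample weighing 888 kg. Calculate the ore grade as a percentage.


5.6306%

Ore grade = (metal mass / ore mass) * 100
= (50 / 888) * 100
= 0.05630630631 * 100
= 5.6306%


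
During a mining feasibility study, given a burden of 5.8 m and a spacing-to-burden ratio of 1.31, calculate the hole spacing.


Spacing = burden * ratio
= 5.8 * 1.31
= 7.598 m

7.598 m


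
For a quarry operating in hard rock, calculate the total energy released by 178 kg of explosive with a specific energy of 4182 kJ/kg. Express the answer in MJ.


744.396 MJ

Energy = mass * specific_energy / 1000
= 178 * 4182 / 1000
= 744396 / 1000
= 744.396 MJ


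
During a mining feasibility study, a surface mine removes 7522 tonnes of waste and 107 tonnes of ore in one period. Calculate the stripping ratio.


Stripping ratio = waste tonnage / ore tonnage
= 7522 / 107
= 70.2991

70.2991


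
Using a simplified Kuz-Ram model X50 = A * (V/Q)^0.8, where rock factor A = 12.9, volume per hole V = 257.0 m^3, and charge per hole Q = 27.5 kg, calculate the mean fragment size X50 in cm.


77.1028 cm

Compute V/Q:
V/Q = 257.0 / 27.5 = 9.345454545
Raise to the power 0.8:
(V/Q)^0.8 = 9.345454545^0.8 = 5.97695992
Multiply by A:
X50 = 12.9 * 5.97695992
= 77.1028 cm


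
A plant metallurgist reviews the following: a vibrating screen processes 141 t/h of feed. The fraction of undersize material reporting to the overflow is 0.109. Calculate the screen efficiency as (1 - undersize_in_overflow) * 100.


89.1%

Screen efficiency = (1 - fraction of undersize in overflow) * 100
= (1 - 0.109) * 100
= 0.891 * 100
= 89.1%
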